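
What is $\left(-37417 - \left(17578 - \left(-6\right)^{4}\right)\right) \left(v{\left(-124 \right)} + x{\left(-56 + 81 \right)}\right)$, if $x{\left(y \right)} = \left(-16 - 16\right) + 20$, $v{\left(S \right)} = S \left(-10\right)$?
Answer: $-65942372$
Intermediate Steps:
$v{\left(S \right)} = - 10 S$
$x{\left(y \right)} = -12$ ($x{\left(y \right)} = -32 + 20 = -12$)
$\left(-37417 - \left(17578 - \left(-6\right)^{4}\right)\right) \left(v{\left(-124 \right)} + x{\left(-56 + 81 \right)}\right) = \left(-37417 - \left(17578 - \left(-6\right)^{4}\right)\right) \left(\left(-10\right) \left(-124\right) - 12\right) = \left(-37417 + \left(1296 - 17578\right)\right) \left(1240 - 12\right) = \left(-37417 - 16282\right) 1228 = \left(-53699\right) 1228 = -65942372$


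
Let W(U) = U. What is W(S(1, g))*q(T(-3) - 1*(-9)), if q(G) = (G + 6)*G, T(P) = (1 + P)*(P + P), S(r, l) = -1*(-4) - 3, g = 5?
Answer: 567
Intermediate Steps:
S(r, l) = 1 (S(r, l) = 4 - 3 = 1)
T(P) = 2*P*(1 + P) (T(P) = (1 + P)*(2*P) = 2*P*(1 + P))
q(G) = G*(6 + G) (q(G) = (6 + G)*G = G*(6 + G))
W(S(1, g))*q(T(-3) - 1*(-9)) = 1*((2*(-3)*(1 - 3) - 1*(-9))*(6 + (2*(-3)*(1 - 3) - 1*(-9)))) = 1*((2*(-3)*(-2) + 9)*(6 + (2*(-3)*(-2) + 9))) = 1*((12 + 9)*(6 + (12 + 9))) = 1*(21*(6 + 21)) = 1*(21*27) = 1*567 = 567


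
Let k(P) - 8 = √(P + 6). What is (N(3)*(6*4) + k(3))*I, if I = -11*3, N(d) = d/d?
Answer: -1155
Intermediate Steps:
k(P) = 8 + √(6 + P) (k(P) = 8 + √(P + 6) = 8 + √(6 + P))
N(d) = 1
I = -33
(N(3)*(6*4) + k(3))*I = (1*(6*4) + (8 + √(6 + 3)))*(-33) = (1*24 + (8 + √9))*(-33) = (24 + (8 + 3))*(-33) = (24 + 11)*(-33) = 35*(-33) = -1155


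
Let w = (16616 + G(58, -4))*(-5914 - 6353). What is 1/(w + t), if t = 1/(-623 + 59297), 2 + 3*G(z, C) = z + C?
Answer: -58674/11971907501399 ≈ -4.9010e-9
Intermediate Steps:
G(z, C) = -⅔ + C/3 + z/3 (G(z, C) = -⅔ + (z + C)/3 = -⅔ + (C + z)/3 = -⅔ + (C/3 + z/3) = -⅔ + C/3 + z/3)
t = 1/58674 ≈ 1.7043e-5
w = -204041100 (w = (16616 + (-⅔ + (⅓)*(-4) + (⅓)*58))*(-5914 - 6353) = (16616 + (-⅔ - 4/3 + 58/3))*(-12267) = (16616 + 52/3)*(-12267) = (49900/3)*(-12267) = -204041100)
1/(w + t) = 1/(-204041100 + 1/58674) = 1/(-11971907501399/58674) = -58674/11971907501399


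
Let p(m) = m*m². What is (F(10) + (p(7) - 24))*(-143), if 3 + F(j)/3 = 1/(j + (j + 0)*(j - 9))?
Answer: -887029/20 ≈ -44351.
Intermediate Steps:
p(m) = m³
F(j) = -9 + 3/(j + j*(-9 + j)) (F(j) = -9 + 3/(j + (j + 0)*(j - 9)) = -9 + 3/(j + j*(-9 + j)))
(F(10) + (p(7) - 24))*(-143) = (3*(1 - 3*10² + 24*10)/(10*(-8 + 10)) + (7³ - 24))*(-143) = (3*(⅒)*(1 - 3*100 + 240)/2 + (343 - 24))*(-143) = (3*(⅒)*(½)*(1 - 300 + 240) + 319)*(-143) = (3*(⅒)*(½)*(-59) + 319)*(-143) = (-177/20 + 319)*(-143) = (6203/20)*(-143) = -887029/20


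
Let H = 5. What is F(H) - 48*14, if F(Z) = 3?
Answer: -669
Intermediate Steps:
F(H) - 48*14 = 3 - 48*14 = 3 - 672 = -669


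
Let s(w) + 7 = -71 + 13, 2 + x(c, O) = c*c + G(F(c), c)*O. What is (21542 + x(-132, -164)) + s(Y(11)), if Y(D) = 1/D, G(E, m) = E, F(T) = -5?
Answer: 39719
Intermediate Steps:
x(c, O) = -2 + c² - 5*O (x(c, O) = -2 + (c*c - 5*O) = -2 + (c² - 5*O) = -2 + c² - 5*O)
s(w) = -65 (s(w) = -7 + (-71 + 13) = -7 - 58 = -65)
(21542 + x(-132, -164)) + s(Y(11)) = (21542 + (-2 + (-132)² - 5*(-164))) - 65 = (21542 + (-2 + 17424 + 820)) - 65 = (21542 + 18242) - 65 = 39784 - 65 = 39719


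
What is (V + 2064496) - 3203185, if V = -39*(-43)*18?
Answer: -1108503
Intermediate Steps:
V = 30186 (V = 1677*18 = 30186)
(V + 2064496) - 3203185 = (30186 + 2064496) - 3203185 = 2094682 - 3203185 = -1108503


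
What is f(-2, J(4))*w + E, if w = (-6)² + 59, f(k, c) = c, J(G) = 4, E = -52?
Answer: 328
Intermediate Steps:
w = 95 (w = 36 + 59 = 95)
f(-2, J(4))*w + E = 4*95 - 52 = 380 - 52 = 328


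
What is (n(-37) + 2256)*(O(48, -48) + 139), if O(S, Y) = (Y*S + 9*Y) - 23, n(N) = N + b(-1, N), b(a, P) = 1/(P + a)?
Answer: -110460510/19 ≈ -5.8137e+6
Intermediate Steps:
n(N) = N + 1/(-1 + N) (n(N) = N + 1/(N - 1) = N + 1/(-1 + N))
O(S, Y) = -23 + 9*Y + S*Y (O(S, Y) = (S*Y + 9*Y) - 23 = (9*Y + S*Y) - 23 = -23 + 9*Y + S*Y)
(n(-37) + 2256)*(O(48, -48) + 139) = ((1 - 37*(-1 - 37))/(-1 - 37) + 2256)*((-23 + 9*(-48) + 48*(-48)) + 139) = ((1 - 37*(-38))/(-38) + 2256)*((-23 - 432 - 2304) + 139) = (-(1 + 1406)/38 + 2256)*(-2759 + 139) = (-1/38*1407 + 2256)*(-2620) = (-1407/38 + 2256)*(-2620) = (84321/38)*(-2620) = -110460510/19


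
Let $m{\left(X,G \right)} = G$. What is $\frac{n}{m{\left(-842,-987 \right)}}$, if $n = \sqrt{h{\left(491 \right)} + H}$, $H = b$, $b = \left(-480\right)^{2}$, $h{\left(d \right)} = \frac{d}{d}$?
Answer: $- \frac{\sqrt{230401}}{987} \approx -0.48632$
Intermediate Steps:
$h{\left(d \right)} = 1$
$b = 230400$
$H = 230400$
$n = \sqrt{230401}$ ($n = \sqrt{1 + 230400} = \sqrt{230401} \approx 480.0$)
$\frac{n}{m{\left(-842,-987 \right)}} = \frac{\sqrt{230401}}{-987} = \sqrt{230401} \left(- \frac{1}{987}\right) = - \frac{\sqrt{230401}}{987}$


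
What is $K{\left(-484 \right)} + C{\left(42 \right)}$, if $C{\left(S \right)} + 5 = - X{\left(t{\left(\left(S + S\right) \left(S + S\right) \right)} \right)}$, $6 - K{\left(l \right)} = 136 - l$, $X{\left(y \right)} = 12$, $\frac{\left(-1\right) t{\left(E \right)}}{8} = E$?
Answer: $-631$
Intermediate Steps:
$t{\left(E \right)} = - 8 E$
$K{\left(l \right)} = -130 + l$ ($K{\left(l \right)} = 6 - \left(136 - l\right) = 6 + \left(-136 + l\right) = -130 + l$)
$C{\left(S \right)} = -17$ ($C{\left(S \right)} = -5 - 12 = -17$)
$K{\left(-484 \right)} + C{\left(42 \right)} = \left(-130 - 484\right) - 17 = -614 - 17 = -631$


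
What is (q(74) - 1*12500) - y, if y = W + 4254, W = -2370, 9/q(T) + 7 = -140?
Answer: -704819/49 ≈ -14384.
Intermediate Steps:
q(T) = -3/49 (q(T) = 9/(-7 - 140) = 9/(-147) = 9*(-1/147) = -3/49)
y = 1884 (y = -2370 + 4254 = 1884)
(q(74) - 1*12500) - y = (-3/49 - 1*12500) - 1*1884 = (-3/49 - 12500) - 1884 = -612503/49 - 1884 = -704819/49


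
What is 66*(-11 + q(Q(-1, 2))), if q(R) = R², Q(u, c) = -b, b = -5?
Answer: 924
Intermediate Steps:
Q(u, c) = 5 (Q(u, c) = -1*(-5) = 5)
66*(-11 + q(Q(-1, 2))) = 66*(-11 + 5²) = 66*(-11 + 25) = 66*14 = 924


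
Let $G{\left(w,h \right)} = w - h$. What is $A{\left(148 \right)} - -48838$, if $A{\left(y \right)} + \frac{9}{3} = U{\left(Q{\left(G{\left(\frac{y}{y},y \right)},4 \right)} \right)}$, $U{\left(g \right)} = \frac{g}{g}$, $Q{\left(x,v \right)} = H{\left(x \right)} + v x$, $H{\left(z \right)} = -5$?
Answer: $48836$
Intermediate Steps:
$Q{\left(x,v \right)} = -5 + v x$
$U{\left(g \right)} = 1$
$A{\left(y \right)} = -2$ ($A{\left(y \right)} = -3 + 1 = -2$)
$A{\left(148 \right)} - -48838 = -2 - -48838 = -2 + 48838 = 48836$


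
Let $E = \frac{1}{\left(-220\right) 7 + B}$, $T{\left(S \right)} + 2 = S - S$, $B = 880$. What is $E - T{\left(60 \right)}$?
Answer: $\frac{1319}{660} \approx 1.9985$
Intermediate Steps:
$T{\left(S \right)} = -2$ ($T{\left(S \right)} = -2 + \left(S - S\right) = -2 + 0 = -2$)
$E = - \frac{1}{660}$ ($E = \frac{1}{\left(-220\right) 7 + 880} = \frac{1}{-1540 + 880} = \frac{1}{-660} = - \frac{1}{660} \approx -0.0015152$)
$E - T{\left(60 \right)} = - \frac{1}{660} - -2 = - \frac{1}{660} + 2 = \frac{1319}{660}$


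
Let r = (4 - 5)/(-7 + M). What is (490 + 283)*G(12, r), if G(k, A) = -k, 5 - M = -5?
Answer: -9276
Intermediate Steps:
M = 10 (M = 5 - 1*(-5) = 5 + 5 = 10)
r = -⅓ (r = (4 - 5)/(-7 + 10) = -1/3 = -1*⅓ = -⅓ ≈ -0.33333)
(490 + 283)*G(12, r) = (490 + 283)*(-1*12) = 773*(-12) = -9276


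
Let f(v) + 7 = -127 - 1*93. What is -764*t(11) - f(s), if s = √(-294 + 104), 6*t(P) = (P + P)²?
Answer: -184207/3 ≈ -61402.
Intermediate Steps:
t(P) = 2*P²/3 (t(P) = (P + P)²/6 = (2*P)²/6 = (4*P²)/6 = 2*P²/3)
s = I*√190 (s = √(-190) = I*√190 ≈ 13.784*I)
f(v) = -227 (f(v) = -7 + (-127 - 1*93) = -7 + (-127 - 93) = -7 - 220 = -227)
-764*t(11) - f(s) = -1528*11²/3 - 1*(-227) = -1528*121/3 + 227 = -764*242/3 + 227 = -184888/3 + 227 = -184207/3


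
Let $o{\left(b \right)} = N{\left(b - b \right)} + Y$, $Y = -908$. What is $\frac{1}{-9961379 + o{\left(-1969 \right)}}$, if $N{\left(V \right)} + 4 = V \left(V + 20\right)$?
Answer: $- \frac{1}{9962291} \approx -1.0038 \cdot 10^{-7}$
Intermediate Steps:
$N{\left(V \right)} = -4 + V \left(20 + V\right)$ ($N{\left(V \right)} = -4 + V \left(V + 20\right) = -4 + V \left(20 + V\right)$)
$o{\left(b \right)} = -912$ ($o{\left(b \right)} = \left(-4 + \left(b - b\right)^{2} + 20 \left(b - b\right)\right) - 908 = \left(-4 + 0^{2} + 20 \cdot 0\right) - 908 = \left(-4 + 0 + 0\right) - 908 = -4 - 908 = -912$)
$\frac{1}{-9961379 + o{\left(-1969 \right)}} = \frac{1}{-9961379 - 912} = \frac{1}{-9962291} = - \frac{1}{9962291}$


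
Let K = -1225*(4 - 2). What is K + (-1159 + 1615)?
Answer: -1994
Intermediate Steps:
K = -2450 (K = -1225*2 = -245*10 = -2450)
K + (-1159 + 1615) = -2450 + (-1159 + 1615) = -2450 + 456 = -1994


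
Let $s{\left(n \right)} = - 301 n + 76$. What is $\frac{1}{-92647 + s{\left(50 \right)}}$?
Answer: $- \frac{1}{107621} \approx -9.2919 \cdot 10^{-6}$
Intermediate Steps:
$s{\left(n \right)} = 76 - 301 n$
$\frac{1}{-92647 + s{\left(50 \right)}} = \frac{1}{-92647 + \left(76 - 15050\right)} = \frac{1}{-92647 - 14974} = \frac{1}{-107621} = - \frac{1}{107621}$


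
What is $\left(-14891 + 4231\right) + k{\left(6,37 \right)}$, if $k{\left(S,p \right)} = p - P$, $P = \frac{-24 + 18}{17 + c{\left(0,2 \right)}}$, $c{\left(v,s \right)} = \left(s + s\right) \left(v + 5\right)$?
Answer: $- \frac{393045}{37} \approx -10623.0$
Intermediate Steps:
$c{\left(v,s \right)} = 2 s \left(5 + v\right)$
$P = - \frac{6}{37}$ ($P = \frac{-24 + 18}{17 + 2 \cdot 2 \left(5 + 0\right)} = - \frac{6}{17 + 2 \cdot 2 \cdot 5} = - \frac{6}{17 + 20} = - \frac{6}{37} \approx -0.16216$)
$k{\left(S,p \right)} = \frac{6}{37} + p$ ($k{\left(S,p \right)} = p - - \frac{6}{37} = p + \frac{6}{37} = \frac{6}{37} + p$)
$\left(-14891 + 4231\right) + k{\left(6,37 \right)} = \left(-14891 + 4231\right) + \left(\frac{6}{37} + 37\right) = -10660 + \frac{1375}{37} = - \frac{393045}{37}$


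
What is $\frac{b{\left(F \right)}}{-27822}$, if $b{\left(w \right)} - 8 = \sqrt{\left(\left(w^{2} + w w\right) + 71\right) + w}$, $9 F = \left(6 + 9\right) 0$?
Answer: $- \frac{4}{13911} - \frac{\sqrt{71}}{27822} \approx -0.0005904$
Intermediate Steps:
$F = 0$ ($F = \frac{\left(6 + 9\right) 0}{9} = \frac{15 \cdot 0}{9} = \frac{1}{9} \cdot 0 = 0$)
$b{\left(w \right)} = 8 + \sqrt{71 + w + 2 w^{2}}$ ($b{\left(w \right)} = 8 + \sqrt{\left(\left(w^{2} + w w\right) + 71\right) + w} = 8 + \sqrt{\left(\left(w^{2} + w^{2}\right) + 71\right) + w} = 8 + \sqrt{\left(2 w^{2} + 71\right) + w} = 8 + \sqrt{\left(71 + 2 w^{2}\right) + w} = 8 + \sqrt{71 + w + 2 w^{2}}$)
$\frac{b{\left(F \right)}}{-27822} = \frac{8 + \sqrt{71 + 0 + 2 \cdot 0^{2}}}{-27822} = \left(8 + \sqrt{71 + 0 + 2 \cdot 0}\right) \left(- \frac{1}{27822}\right) = \left(8 + \sqrt{71 + 0 + 0}\right) \left(- \frac{1}{27822}\right) = \left(8 + \sqrt{71}\right) \left(- \frac{1}{27822}\right) = - \frac{4}{13911} - \frac{\sqrt{71}}{27822}$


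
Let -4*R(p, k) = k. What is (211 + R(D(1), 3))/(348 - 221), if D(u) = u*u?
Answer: 841/508 ≈ 1.6555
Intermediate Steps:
D(u) = u²
R(p, k) = -k/4
(211 + R(D(1), 3))/(348 - 221) = (211 - ¼*3)/(348 - 221) = (211 - ¾)/127 = (841/4)*(1/127) = 841/508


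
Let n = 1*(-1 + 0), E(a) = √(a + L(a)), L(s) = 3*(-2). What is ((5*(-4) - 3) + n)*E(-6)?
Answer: -48*I*√3 ≈ -83.138*I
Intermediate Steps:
L(s) = -6
E(a) = √(-6 + a) (E(a) = √(a - 6) = √(-6 + a))
n = -1 (n = 1*(-1) = -1)
((5*(-4) - 3) + n)*E(-6) = ((5*(-4) - 3) - 1)*√(-6 - 6) = ((-20 - 3) - 1)*√(-12) = (-23 - 1)*(2*I*√3) = -48*I*√3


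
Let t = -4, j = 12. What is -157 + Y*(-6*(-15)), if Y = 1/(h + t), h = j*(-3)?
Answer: -637/4 ≈ -159.25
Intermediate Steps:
h = -36 (h = 12*(-3) = -36)
Y = -1/40 (Y = 1/(-36 - 4) = 1/(-40) = -1/40 ≈ -0.025000)
-157 + Y*(-6*(-15)) = -157 - (-3)*(-15)/20 = -157 - 1/40*90 = -157 - 9/4 = -637/4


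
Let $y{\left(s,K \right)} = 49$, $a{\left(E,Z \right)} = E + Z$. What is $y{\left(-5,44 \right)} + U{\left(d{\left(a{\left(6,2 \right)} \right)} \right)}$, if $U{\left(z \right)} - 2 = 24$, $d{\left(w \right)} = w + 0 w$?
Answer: $75$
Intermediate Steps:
$d{\left(w \right)} = w$ ($d{\left(w \right)} = w + 0 = w$)
$U{\left(z \right)} = 26$ ($U{\left(z \right)} = 2 + 24 = 26$)
$y{\left(-5,44 \right)} + U{\left(d{\left(a{\left(6,2 \right)} \right)} \right)} = 49 + 26 = 75$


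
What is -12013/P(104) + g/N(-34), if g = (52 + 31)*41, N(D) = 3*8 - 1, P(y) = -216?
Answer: 1011347/4968 ≈ 203.57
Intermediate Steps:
N(D) = 23 (N(D) = 24 - 1 = 23)
g = 3403 (g = 83*41 = 3403)
-12013/P(104) + g/N(-34) = -12013/(-216) + 3403/23 = -12013*(-1/216) + 3403*(1/23) = 12013/216 + 3403/23 = 1011347/4968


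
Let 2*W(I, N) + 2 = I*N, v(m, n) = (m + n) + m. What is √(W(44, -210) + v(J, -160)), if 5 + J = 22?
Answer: I*√4747 ≈ 68.898*I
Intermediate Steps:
J = 17 (J = -5 + 22 = 17)
v(m, n) = n + 2*m
W(I, N) = -1 + I*N/2 (W(I, N) = -1 + (I*N)/2 = -1 + I*N/2)
√(W(44, -210) + v(J, -160)) = √((-1 + (½)*44*(-210)) + (-160 + 2*17)) = √((-1 - 4620) + (-160 + 34)) = √(-4621 - 126) = √(-4747) = I*√4747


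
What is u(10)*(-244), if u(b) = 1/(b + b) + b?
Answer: -12261/5 ≈ -2452.2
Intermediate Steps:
u(b) = b + 1/(2*b) (u(b) = 1/(2*b) + b = b + 1/(2*b))
u(10)*(-244) = (10 + (½)/10)*(-244) = (10 + (½)*(⅒))*(-244) = (10 + 1/20)*(-244) = (201/20)*(-244) = -12261/5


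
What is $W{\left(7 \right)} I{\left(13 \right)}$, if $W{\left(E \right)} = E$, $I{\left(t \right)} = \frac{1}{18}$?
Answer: $\frac{7}{18} \approx 0.38889$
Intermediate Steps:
$I{\left(t \right)} = \frac{1}{18}$
$W{\left(7 \right)} I{\left(13 \right)} = 7 \cdot \frac{1}{18} = \frac{7}{18}$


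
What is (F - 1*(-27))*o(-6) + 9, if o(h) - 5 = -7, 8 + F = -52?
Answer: 75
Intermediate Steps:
F = -60 (F = -8 - 52 = -60)
o(h) = -2 (o(h) = 5 - 7 = -2)
(F - 1*(-27))*o(-6) + 9 = (-60 - 1*(-27))*(-2) + 9 = (-60 + 27)*(-2) + 9 = -33*(-2) + 9 = 66 + 9 = 75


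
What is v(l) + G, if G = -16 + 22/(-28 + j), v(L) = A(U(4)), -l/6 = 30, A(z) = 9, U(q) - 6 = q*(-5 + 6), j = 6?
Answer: -8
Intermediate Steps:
U(q) = 6 + q (U(q) = 6 + q*(-5 + 6) = 6 + q*1 = 6 + q)
l = -180 (l = -6*30 = -180)
v(L) = 9
G = -17 (G = -16 + 22/(-28 + 6) = -16 + 22/(-22) = -16 - 1/22*22 = -16 - 1 = -17)
v(l) + G = 9 - 17 = -8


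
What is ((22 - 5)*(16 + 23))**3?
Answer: 291434247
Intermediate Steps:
((22 - 5)*(16 + 23))**3 = (17*39)**3 = 663**3 = 291434247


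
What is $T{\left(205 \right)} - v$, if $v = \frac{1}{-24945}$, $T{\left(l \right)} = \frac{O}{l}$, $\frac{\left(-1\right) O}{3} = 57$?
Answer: $- \frac{853078}{1022745} \approx -0.83411$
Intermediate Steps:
$O = -171$ ($O = \left(-3\right) 57 = -171$)
$T{\left(l \right)} = - \frac{171}{l}$
$v = - \frac{1}{24945} \approx -4.0088 \cdot 10^{-5}$
$T{\left(205 \right)} - v = - \frac{171}{205} - - \frac{1}{24945} = \left(-171\right) \frac{1}{205} + \frac{1}{24945} = - \frac{171}{205} + \frac{1}{24945} = - \frac{853078}{1022745}$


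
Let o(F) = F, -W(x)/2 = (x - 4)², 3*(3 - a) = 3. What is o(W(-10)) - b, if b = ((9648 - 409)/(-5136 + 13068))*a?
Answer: -1563911/3966 ≈ -394.33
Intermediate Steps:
a = 2 (a = 3 - ⅓*3 = 3 - 1 = 2)
W(x) = -2*(-4 + x)² (W(x) = -2*(x - 4)² = -2*(-4 + x)²)
b = 9239/3966 (b = ((9648 - 409)/(-5136 + 13068))*2 = (9239/7932)*2 = 9239/3966 ≈ 2.3296)
o(W(-10)) - b = -2*(-4 - 10)² - 1*9239/3966 = -2*(-14)² - 9239/3966 = -2*196 - 9239/3966 = -392 - 9239/3966 = -1563911/3966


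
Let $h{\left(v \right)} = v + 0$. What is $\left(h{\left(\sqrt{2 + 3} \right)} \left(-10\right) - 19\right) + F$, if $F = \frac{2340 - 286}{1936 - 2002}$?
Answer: $- \frac{1654}{33} - 10 \sqrt{5} \approx -72.482$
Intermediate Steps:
$h{\left(v \right)} = v$
$F = - \frac{1027}{33}$ ($F = \frac{2054}{-66} = 2054 \left(- \frac{1}{66}\right) = - \frac{1027}{33} \approx -31.121$)
$\left(h{\left(\sqrt{2 + 3} \right)} \left(-10\right) - 19\right) + F = \left(\sqrt{2 + 3} \left(-10\right) - 19\right) - \frac{1027}{33} = \left(\sqrt{5} \left(-10\right) - 19\right) - \frac{1027}{33} = \left(- 10 \sqrt{5} - 19\right) - \frac{1027}{33} = \left(-19 - 10 \sqrt{5}\right) - \frac{1027}{33} = - \frac{1654}{33} - 10 \sqrt{5}$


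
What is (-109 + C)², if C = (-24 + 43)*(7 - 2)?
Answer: 196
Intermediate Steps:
C = 95 (C = 19*5 = 95)
(-109 + C)² = (-109 + 95)² = (-14)² = 196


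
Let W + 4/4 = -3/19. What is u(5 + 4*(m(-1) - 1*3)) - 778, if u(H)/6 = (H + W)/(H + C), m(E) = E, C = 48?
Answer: -548320/703 ≈ -779.97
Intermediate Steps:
W = -22/19 (W = -1 - 3/19 = -22/19 ≈ -1.1579)
u(H) = 6*(-22/19 + H)/(48 + H) (u(H) = 6*((H - 22/19)/(H + 48)) = 6*((-22/19 + H)/(48 + H)) = 6*(-22/19 + H)/(48 + H))
u(5 + 4*(m(-1) - 1*3)) - 778 = 6*(-22 + 19*(5 + 4*(-1 - 1*3)))/(19*(48 + (5 + 4*(-1 - 1*3)))) - 778 = 6*(-22 + 19*(5 + 4*(-1 - 3)))/(19*(48 + (5 + 4*(-1 - 3)))) - 778 = 6*(-22 + 19*(5 + 4*(-4)))/(19*(48 + (5 + 4*(-4)))) - 778 = 6*(-22 + 19*(5 - 16))/(19*(48 + (5 - 16))) - 778 = 6*(-22 + 19*(-11))/(19*(48 - 11)) - 778 = (6/19)*(-22 - 209)/37 - 778 = (6/19)*(1/37)*(-231) - 778 = -1386/703 - 778 = -548320/703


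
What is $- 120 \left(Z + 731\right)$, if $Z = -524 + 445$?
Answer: $-78240$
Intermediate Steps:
$Z = -79$
$- 120 \left(Z + 731\right) = - 120 \left(-79 + 731\right) = \left(-120\right) 652 = -78240$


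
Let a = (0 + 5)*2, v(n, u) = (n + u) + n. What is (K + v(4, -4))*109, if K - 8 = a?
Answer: 2398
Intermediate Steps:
v(n, u) = u + 2*n
a = 10 (a = 5*2 = 10)
K = 18 (K = 8 + 10 = 18)
(K + v(4, -4))*109 = (18 + (-4 + 2*4))*109 = (18 + (-4 + 8))*109 = (18 + 4)*109 = 22*109 = 2398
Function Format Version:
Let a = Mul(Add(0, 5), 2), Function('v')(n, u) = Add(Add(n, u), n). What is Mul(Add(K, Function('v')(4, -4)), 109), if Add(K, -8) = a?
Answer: 2398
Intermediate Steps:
Function('v')(n, u) = Add(u, Mul(2, n))
a = 10 (a = Mul(5, 2) = 10)
K = 18 (K = Add(8, 10) = 18)
Mul(Add(K, Function('v')(4, -4)), 109) = Mul(Add(18, Add(-4, Mul(2, 4))), 109) = Mul(Add(18, Add(-4, 8)), 109) = Mul(Add(18, 4), 109) = Mul(22, 109) = 2398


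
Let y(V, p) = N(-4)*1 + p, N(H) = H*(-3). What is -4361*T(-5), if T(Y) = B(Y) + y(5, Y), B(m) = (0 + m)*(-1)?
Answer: -52332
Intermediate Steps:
N(H) = -3*H
B(m) = -m (B(m) = m*(-1) = -m)
y(V, p) = 12 + p (y(V, p) = -3*(-4)*1 + p = 12*1 + p = 12 + p)
T(Y) = 12 (T(Y) = -Y + (12 + Y) = 12)
-4361*T(-5) = -4361*12 = -52332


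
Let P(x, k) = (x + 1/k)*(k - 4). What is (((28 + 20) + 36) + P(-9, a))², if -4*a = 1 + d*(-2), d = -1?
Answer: 2550409/144 ≈ 17711.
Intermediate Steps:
a = -¾ (a = -(1 - 1*(-2))/4 = -(1 + 2)/4 = -¼*3 = -¾ ≈ -0.75000)
P(x, k) = (-4 + k)*(x + 1/k) (P(x, k) = (x + 1/k)*(-4 + k) = (-4 + k)*(x + 1/k))
(((28 + 20) + 36) + P(-9, a))² = (((28 + 20) + 36) + (1 - 4*(-9) - 4/(-¾) - ¾*(-9)))² = ((48 + 36) + (1 + 36 - 4*(-4/3) + 27/4))² = (84 + (1 + 36 + 16/3 + 27/4))² = (84 + 589/12)² = (1597/12)² = 2550409/144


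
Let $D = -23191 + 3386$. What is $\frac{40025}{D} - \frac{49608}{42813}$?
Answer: $- \frac{59912817}{18842477} \approx -3.1797$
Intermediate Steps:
$D = -19805$
$\frac{40025}{D} - \frac{49608}{42813} = \frac{40025}{-19805} - \frac{49608}{42813} = 40025 \left(- \frac{1}{19805}\right) - \frac{5512}{4757} = - \frac{8005}{3961} - \frac{5512}{4757} = - \frac{59912817}{18842477}$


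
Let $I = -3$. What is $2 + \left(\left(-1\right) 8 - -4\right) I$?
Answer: $14$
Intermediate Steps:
$2 + \left(\left(-1\right) 8 - -4\right) I = 2 + \left(\left(-1\right) 8 - -4\right) \left(-3\right) = 2 + \left(-8 + 4\right) \left(-3\right) = 2 - -12 = 2 + 12 = 14$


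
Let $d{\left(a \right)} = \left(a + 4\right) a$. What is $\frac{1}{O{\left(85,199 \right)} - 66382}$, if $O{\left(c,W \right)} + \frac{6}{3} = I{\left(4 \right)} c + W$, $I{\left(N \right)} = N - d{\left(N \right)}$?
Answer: $- \frac{1}{68565} \approx -1.4585 \cdot 10^{-5}$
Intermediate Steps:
$d{\left(a \right)} = a \left(4 + a\right)$ ($d{\left(a \right)} = \left(4 + a\right) a = a \left(4 + a\right)$)
$I{\left(N \right)} = N - N \left(4 + N\right)$
$O{\left(c,W \right)} = -2 + W - 28 c$ ($O{\left(c,W \right)} = -2 + \left(4 \left(-3 - 4\right) c + W\right) = -2 + \left(4 \left(-7\right) c + W\right) = -2 + \left(- 28 c + W\right) = -2 + \left(W - 28 c\right) = -2 + W - 28 c$)
$\frac{1}{O{\left(85,199 \right)} - 66382} = \frac{1}{\left(-2 + 199 - 2380\right) - 66382} = \frac{1}{-2183 - 66382} = \frac{1}{-68565} = - \frac{1}{68565}$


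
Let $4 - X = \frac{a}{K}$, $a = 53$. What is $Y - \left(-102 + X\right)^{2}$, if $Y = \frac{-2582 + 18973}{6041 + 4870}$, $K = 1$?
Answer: $- \frac{248765320}{10911} \approx -22800.0$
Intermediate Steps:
$X = -49$ ($X = 4 - \frac{53}{1} = 4 - 53 \cdot 1 = 4 - 53 = -49$)
$Y = \frac{16391}{10911} \approx 1.5022$
$Y - \left(-102 + X\right)^{2} = \frac{16391}{10911} - \left(-102 - 49\right)^{2} = \frac{16391}{10911} - \left(-151\right)^{2} = \frac{16391}{10911} - 22801 = - \frac{248765320}{10911}$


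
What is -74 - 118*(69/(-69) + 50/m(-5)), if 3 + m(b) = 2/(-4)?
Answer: 12108/7 ≈ 1729.7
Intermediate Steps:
m(b) = -7/2 (m(b) = -3 + 2/(-4) = -3 + 2*(-¼) = -3 - ½ = -7/2)
-74 - 118*(69/(-69) + 50/m(-5)) = -74 - 118*(69/(-69) + 50/(-7/2)) = -74 - 118*(69*(-1/69) + 50*(-2/7)) = -74 - 118*(-1 - 100/7) = -74 - 118*(-107/7) = -74 + 12626/7 = 12108/7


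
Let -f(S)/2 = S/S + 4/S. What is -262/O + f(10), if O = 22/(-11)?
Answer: 641/5 ≈ 128.20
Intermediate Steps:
O = -2 (O = 22*(-1/11) = -2)
f(S) = -2 - 8/S (f(S) = -2*(S/S + 4/S) = -2*(1 + 4/S) = -2 - 8/S)
-262/O + f(10) = -262/(-2) + (-2 - 8/10) = -262*(-1)/2 + (-2 - 8*⅒) = -131*(-1) + (-2 - ⅘) = 131 - 14/5 = 641/5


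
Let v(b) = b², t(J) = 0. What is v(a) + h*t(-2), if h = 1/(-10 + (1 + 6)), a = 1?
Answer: 1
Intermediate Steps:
h = -⅓ (h = 1/(-10 + 7) = 1/(-3) = -⅓ ≈ -0.33333)
v(a) + h*t(-2) = 1² - ⅓*0 = 1 + 0 = 1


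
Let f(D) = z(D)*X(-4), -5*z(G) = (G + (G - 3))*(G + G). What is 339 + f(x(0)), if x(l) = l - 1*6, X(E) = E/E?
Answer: 303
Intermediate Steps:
X(E) = 1
z(G) = -2*G*(-3 + 2*G)/5 (z(G) = -(G + (G - 3))*(G + G)/5 = -(G + (-3 + G))*2*G/5 = -(-3 + 2*G)*2*G/5 = -2*G*(-3 + 2*G)/5)
x(l) = -6 + l (x(l) = l - 6 = -6 + l)
f(D) = 2*D*(3 - 2*D)/5 (f(D) = (2*D*(3 - 2*D)/5)*1 = 2*D*(3 - 2*D)/5)
339 + f(x(0)) = 339 + 2*(-6 + 0)*(3 - 2*(-6 + 0))/5 = 339 + (2/5)*(-6)*(3 - 2*(-6)) = 339 + (2/5)*(-6)*(3 + 12) = 339 + (2/5)*(-6)*15 = 339 - 36 = 303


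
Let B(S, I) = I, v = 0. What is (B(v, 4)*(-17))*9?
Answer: -612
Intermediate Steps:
(B(v, 4)*(-17))*9 = (4*(-17))*9 = -68*9 = -612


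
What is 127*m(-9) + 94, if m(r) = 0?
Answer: 94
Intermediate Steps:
127*m(-9) + 94 = 127*0 + 94 = 0 + 94 = 94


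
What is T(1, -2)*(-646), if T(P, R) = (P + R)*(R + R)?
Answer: -2584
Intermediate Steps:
T(P, R) = 2*R*(P + R) (T(P, R) = (P + R)*(2*R) = 2*R*(P + R))
T(1, -2)*(-646) = (2*(-2)*(1 - 2))*(-646) = (2*(-2)*(-1))*(-646) = 4*(-646) = -2584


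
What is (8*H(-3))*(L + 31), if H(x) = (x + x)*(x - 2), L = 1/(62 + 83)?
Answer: 215808/29 ≈ 7441.7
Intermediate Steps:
L = 1/145 ≈ 0.0068966
H(x) = 2*x*(-2 + x) (H(x) = (2*x)*(-2 + x) = 2*x*(-2 + x))
(8*H(-3))*(L + 31) = (8*(2*(-3)*(-2 - 3)))*(1/145 + 31) = (8*(2*(-3)*(-5)))*(4496/145) = (8*30)*(4496/145) = 240*(4496/145) = 215808/29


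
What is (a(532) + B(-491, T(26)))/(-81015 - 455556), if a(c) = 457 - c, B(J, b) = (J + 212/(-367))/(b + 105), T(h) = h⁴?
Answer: 1797333562/12858443170731 ≈ 0.00013978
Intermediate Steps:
B(J, b) = (-212/367 + J)/(105 + b) (B(J, b) = (J + 212*(-1/367))/(105 + b) = (J - 212/367)/(105 + b) = (-212/367 + J)/(105 + b))
(a(532) + B(-491, T(26)))/(-81015 - 455556) = ((457 - 1*532) + (-212/367 - 491)/(105 + 26⁴))/(-81015 - 455556) = ((457 - 532) - 180409/367/(105 + 456976))/(-536571) = (-75 - 180409/367/457081)*(-1/536571) = (-75 + (1/457081)*(-180409/367))*(-1/536571) = (-75 - 180409/167748727)*(-1/536571) = -12581334934/167748727*(-1/536571) = 1797333562/12858443170731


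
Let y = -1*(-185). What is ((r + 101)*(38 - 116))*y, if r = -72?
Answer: -418470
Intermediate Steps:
y = 185
((r + 101)*(38 - 116))*y = ((-72 + 101)*(38 - 116))*185 = (29*(-78))*185 = -2262*185 = -418470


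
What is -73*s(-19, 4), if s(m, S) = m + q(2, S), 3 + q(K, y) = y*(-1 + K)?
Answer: 1314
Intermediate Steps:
q(K, y) = -3 + y*(-1 + K)
s(m, S) = -3 + S + m (s(m, S) = m + (-3 - S + 2*S) = m + (-3 + S) = -3 + S + m)
-73*s(-19, 4) = -73*(-3 + 4 - 19) = -73*(-18) = 1314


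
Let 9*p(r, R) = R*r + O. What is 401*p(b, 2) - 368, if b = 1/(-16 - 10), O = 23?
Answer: 76442/117 ≈ 653.35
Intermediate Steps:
b = -1/26 (b = 1/(-26) = -1/26 ≈ -0.038462)
p(r, R) = 23/9 + R*r/9 (p(r, R) = (R*r + 23)/9 = (23 + R*r)/9 = 23/9 + R*r/9)
401*p(b, 2) - 368 = 401*(23/9 + (⅑)*2*(-1/26)) - 368 = 401*(23/9 - 1/117) - 368 = 401*(298/117) - 368 = 119498/117 - 368 = 76442/117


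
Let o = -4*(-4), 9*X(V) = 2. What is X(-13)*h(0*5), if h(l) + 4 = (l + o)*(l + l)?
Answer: -8/9 ≈ -0.88889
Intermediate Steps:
X(V) = 2/9 (X(V) = (⅑)*2 = 2/9)
o = 16
h(l) = -4 + 2*l*(16 + l) (h(l) = -4 + (l + 16)*(l + l) = -4 + (16 + l)*(2*l) = -4 + 2*l*(16 + l))
X(-13)*h(0*5) = 2*(-4 + 2*(0*5)² + 32*(0*5))/9 = 2*(-4 + 2*0² + 32*0)/9 = 2*(-4 + 2*0 + 0)/9 = 2*(-4 + 0 + 0)/9 = (2/9)*(-4) = -8/9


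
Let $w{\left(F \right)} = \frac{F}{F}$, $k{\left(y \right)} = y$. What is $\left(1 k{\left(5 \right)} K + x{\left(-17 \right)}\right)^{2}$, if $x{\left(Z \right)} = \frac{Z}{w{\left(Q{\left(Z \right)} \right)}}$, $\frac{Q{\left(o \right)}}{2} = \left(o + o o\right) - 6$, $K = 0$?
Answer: $289$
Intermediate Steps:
$Q{\left(o \right)} = -12 + 2 o + 2 o^{2}$ ($Q{\left(o \right)} = 2 \left(\left(o + o o\right) - 6\right) = 2 \left(\left(o + o^{2}\right) - 6\right) = 2 \left(-6 + o + o^{2}\right) = -12 + 2 o + 2 o^{2}$)
$w{\left(F \right)} = 1$
$x{\left(Z \right)} = Z$ ($x{\left(Z \right)} = \frac{Z}{1} = Z 1 = Z$)
$\left(1 k{\left(5 \right)} K + x{\left(-17 \right)}\right)^{2} = \left(1 \cdot 5 \cdot 0 - 17\right)^{2} = \left(5 \cdot 0 - 17\right)^{2} = \left(0 - 17\right)^{2} = \left(-17\right)^{2} = 289$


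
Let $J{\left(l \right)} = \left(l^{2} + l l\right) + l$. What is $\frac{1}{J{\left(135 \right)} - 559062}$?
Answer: $- \frac{1}{522477} \approx -1.914 \cdot 10^{-6}$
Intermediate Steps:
$J{\left(l \right)} = l + 2 l^{2}$ ($J{\left(l \right)} = \left(l^{2} + l^{2}\right) + l = 2 l^{2} + l = l + 2 l^{2}$)
$\frac{1}{J{\left(135 \right)} - 559062} = \frac{1}{135 \left(1 + 2 \cdot 135\right) - 559062} = \frac{1}{135 \left(1 + 270\right) - 559062} = \frac{1}{135 \cdot 271 - 559062} = \frac{1}{36585 - 559062} = \frac{1}{-522477} = - \frac{1}{522477}$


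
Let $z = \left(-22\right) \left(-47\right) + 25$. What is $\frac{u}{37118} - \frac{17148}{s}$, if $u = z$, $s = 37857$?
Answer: $- \frac{198802967}{468392042} \approx -0.42444$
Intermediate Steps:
$z = 1059$ ($z = 1034 + 25 = 1059$)
$u = 1059$
$\frac{u}{37118} - \frac{17148}{s} = \frac{1059}{37118} - \frac{17148}{37857} = 1059 \cdot \frac{1}{37118} - \frac{5716}{12619} = \frac{1059}{37118} - \frac{5716}{12619} = - \frac{198802967}{468392042}$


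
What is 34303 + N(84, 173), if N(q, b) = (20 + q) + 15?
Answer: 34422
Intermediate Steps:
N(q, b) = 35 + q
34303 + N(84, 173) = 34303 + (35 + 84) = 34303 + 119 = 34422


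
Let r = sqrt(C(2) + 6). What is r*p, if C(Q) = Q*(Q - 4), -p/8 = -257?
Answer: 2056*sqrt(2) ≈ 2907.6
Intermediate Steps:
p = 2056 (p = -8*(-257) = 2056)
C(Q) = Q*(-4 + Q)
r = sqrt(2) (r = sqrt(2*(-4 + 2) + 6) = sqrt(2*(-2) + 6) = sqrt(-4 + 6) = sqrt(2) ≈ 1.4142)
r*p = sqrt(2)*2056 = 2056*sqrt(2)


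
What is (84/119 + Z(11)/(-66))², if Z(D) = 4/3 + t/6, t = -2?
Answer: 600625/1258884 ≈ 0.47711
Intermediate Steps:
Z(D) = 1 (Z(D) = 4/3 - 2/6 = 4*(⅓) - 2*⅙ = 4/3 - ⅓ = 1)
(84/119 + Z(11)/(-66))² = (84/119 + 1/(-66))² = (84*(1/119) + 1*(-1/66))² = (12/17 - 1/66)² = (775/1122)² = 600625/1258884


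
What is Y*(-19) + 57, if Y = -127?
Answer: 2470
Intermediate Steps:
Y*(-19) + 57 = -127*(-19) + 57 = 2413 + 57 = 2470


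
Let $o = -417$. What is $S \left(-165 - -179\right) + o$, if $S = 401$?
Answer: $5197$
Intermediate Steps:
$S \left(-165 - -179\right) + o = 401 \left(-165 - -179\right) - 417 = 401 \left(-165 + 179\right) - 417 = 401 \cdot 14 - 417 = 5614 - 417 = 5197$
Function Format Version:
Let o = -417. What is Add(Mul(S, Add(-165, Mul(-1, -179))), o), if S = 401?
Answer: 5197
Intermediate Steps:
Add(Mul(S, Add(-165, Mul(-1, -179))), o) = Add(Mul(401, Add(-165, Mul(-1, -179))), -417) = Add(Mul(401, Add(-165, 179)), -417) = Add(Mul(401, 14), -417) = Add(5614, -417) = 5197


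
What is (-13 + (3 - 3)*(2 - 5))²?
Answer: 169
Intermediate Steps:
(-13 + (3 - 3)*(2 - 5))² = (-13 + 0*(-3))² = (-13 + 0)² = (-13)² = 169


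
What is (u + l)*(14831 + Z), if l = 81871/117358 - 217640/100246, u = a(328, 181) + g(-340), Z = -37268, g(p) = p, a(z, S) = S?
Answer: 21179597937729021/5882335034 ≈ 3.6005e+6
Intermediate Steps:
u = -159 (u = 181 - 340 = -159)
l = -8667277427/5882335034 (l = 81871*(1/117358) - 217640*1/100246 = 81871/117358 - 108820/50123 = -8667277427/5882335034 ≈ -1.4734)
(u + l)*(14831 + Z) = (-159 - 8667277427/5882335034)*(14831 - 37268) = -943958547833/5882335034*(-22437) = 21179597937729021/5882335034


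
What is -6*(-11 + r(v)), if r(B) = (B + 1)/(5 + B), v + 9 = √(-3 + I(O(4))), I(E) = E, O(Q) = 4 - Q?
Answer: 1044/19 - 24*I*√3/19 ≈ 54.947 - 2.1879*I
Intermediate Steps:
v = -9 + I*√3 (v = -9 + √(-3 + (4 - 1*4)) = -9 + √(-3 + (4 - 4)) = -9 + √(-3 + 0) = -9 + √(-3) = -9 + I*√3 ≈ -9.0 + 1.732*I)
r(B) = (1 + B)/(5 + B)
-6*(-11 + r(v)) = -6*(-11 + (1 + (-9 + I*√3))/(5 + (-9 + I*√3))) = -6*(-11 + (-8 + I*√3)/(-4 + I*√3)) = 66 - 6*(-8 + I*√3)/(-4 + I*√3)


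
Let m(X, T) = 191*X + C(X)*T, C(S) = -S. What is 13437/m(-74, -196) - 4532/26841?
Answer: -54494437/85408062 ≈ -0.63805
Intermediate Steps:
m(X, T) = 191*X - T*X (m(X, T) = 191*X + (-X)*T = 191*X - T*X)
13437/m(-74, -196) - 4532/26841 = 13437/((-74*(191 - 1*(-196)))) - 4532/26841 = 13437/((-74*(191 + 196))) - 4532*1/26841 = 13437/((-74*387)) - 4532/26841 = 13437/(-28638) - 4532/26841 = 13437*(-1/28638) - 4532/26841 = -1493/3182 - 4532/26841 = -54494437/85408062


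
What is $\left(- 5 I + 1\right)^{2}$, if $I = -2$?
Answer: $121$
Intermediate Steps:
$\left(- 5 I + 1\right)^{2} = \left(\left(-5\right) \left(-2\right) + 1\right)^{2} = \left(10 + 1\right)^{2} = 11^{2} = 121$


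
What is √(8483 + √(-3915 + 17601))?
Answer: √(8483 + √13686) ≈ 92.736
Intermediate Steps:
√(8483 + √(-3915 + 17601)) = √(8483 + √13686)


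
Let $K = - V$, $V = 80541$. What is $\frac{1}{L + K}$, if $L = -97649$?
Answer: $- \frac{1}{178190} \approx -5.612 \cdot 10^{-6}$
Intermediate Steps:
$K = -80541$ ($K = \left(-1\right) 80541 = -80541$)
$\frac{1}{L + K} = \frac{1}{-97649 - 80541} = \frac{1}{-178190} = - \frac{1}{178190}$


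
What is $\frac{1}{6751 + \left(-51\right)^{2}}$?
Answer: $\frac{1}{9352} \approx 0.00010693$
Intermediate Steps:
$\frac{1}{6751 + \left(-51\right)^{2}} = \frac{1}{6751 + 2601} = \frac{1}{9352}$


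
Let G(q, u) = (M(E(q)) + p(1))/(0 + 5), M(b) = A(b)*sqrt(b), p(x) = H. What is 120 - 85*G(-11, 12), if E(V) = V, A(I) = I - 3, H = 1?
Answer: 103 + 238*I*sqrt(11) ≈ 103.0 + 789.36*I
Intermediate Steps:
A(I) = -3 + I
p(x) = 1
M(b) = sqrt(b)*(-3 + b) (M(b) = (-3 + b)*sqrt(b) = sqrt(b)*(-3 + b))
G(q, u) = 1/5 + sqrt(q)*(-3 + q)/5 (G(q, u) = (sqrt(q)*(-3 + q) + 1)/(0 + 5) = (1 + sqrt(q)*(-3 + q))/5 = (1 + sqrt(q)*(-3 + q))*(1/5) = 1/5 + sqrt(q)*(-3 + q)/5)
120 - 85*G(-11, 12) = 120 - 85*(1/5 + sqrt(-11)*(-3 - 11)/5) = 120 - 85*(1/5 + (1/5)*(I*sqrt(11))*(-14)) = 120 - 85*(1/5 - 14*I*sqrt(11)/5) = 120 + (-17 + 238*I*sqrt(11)) = 103 + 238*I*sqrt(11)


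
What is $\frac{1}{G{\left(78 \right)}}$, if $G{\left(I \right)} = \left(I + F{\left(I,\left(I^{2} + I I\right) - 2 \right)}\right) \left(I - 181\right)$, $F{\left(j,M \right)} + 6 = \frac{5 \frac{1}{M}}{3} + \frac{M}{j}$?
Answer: $- \frac{474474}{11141301013} \approx -4.2587 \cdot 10^{-5}$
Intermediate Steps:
$F{\left(j,M \right)} = -6 + \frac{5}{3 M} + \frac{M}{j}$ ($F{\left(j,M \right)} = -6 + \left(\frac{5 \frac{1}{M}}{3} + \frac{M}{j}\right) = -6 + \left(\frac{5}{M} \frac{1}{3} + \frac{M}{j}\right) = -6 + \left(\frac{5}{3 M} + \frac{M}{j}\right) = -6 + \frac{5}{3 M} + \frac{M}{j}$)
$G{\left(I \right)} = \left(-181 + I\right) \left(-6 + I + \frac{5}{3 \left(-2 + 2 I^{2}\right)} + \frac{-2 + 2 I^{2}}{I}\right)$ ($G{\left(I \right)} = \left(I + \left(-6 + \frac{5}{3 \left(\left(I^{2} + I I\right) - 2\right)} + \frac{\left(I^{2} + I I\right) - 2}{I}\right)\right) \left(I - 181\right) = \left(I + \left(-6 + \frac{5}{3 \left(\left(I^{2} + I^{2}\right) - 2\right)} + \frac{\left(I^{2} + I^{2}\right) - 2}{I}\right)\right) \left(-181 + I\right) = \left(I + \left(-6 + \frac{5}{3 \left(2 I^{2} - 2\right)} + \frac{2 I^{2} - 2}{I}\right)\right) \left(-181 + I\right) = \left(I + \left(-6 + \frac{5}{3 \left(-2 + 2 I^{2}\right)} + \frac{-2 + 2 I^{2}}{I}\right)\right) \left(-181 + I\right) = \left(-6 + I + \frac{5}{3 \left(-2 + 2 I^{2}\right)} + \frac{-2 + 2 I^{2}}{I}\right) \left(-181 + I\right) = \left(-181 + I\right) \left(-6 + I + \frac{5}{3 \left(-2 + 2 I^{2}\right)} + \frac{-2 + 2 I^{2}}{I}\right)$)
$\frac{1}{G{\left(78 \right)}} = \frac{1}{\frac{1}{6} \cdot \frac{1}{78} \frac{1}{-1 + 78^{2}} \left(-2172 - 577902 - 3294 \cdot 78^{4} + 18 \cdot 78^{5} + 5471 \cdot 78^{2} + 6486 \cdot 78^{3}\right)} = \frac{1}{\frac{1}{6} \cdot \frac{1}{78} \frac{1}{-1 + 6084} \left(-2172 - 577902 - 121927594464 + 18 \cdot 2887174368 + 5471 \cdot 6084 + 6486 \cdot 474552\right)} = \frac{1}{\frac{1}{6} \cdot \frac{1}{78} \cdot \frac{1}{6083} \left(-2172 - 577902 - 121927594464 + 51969138624 + 33285564 + 3077944272\right)} = \frac{1}{\frac{1}{6} \cdot \frac{1}{78} \cdot \frac{1}{6083} \left(-66847806078\right)} = \frac{1}{- \frac{11141301013}{474474}} = - \frac{474474}{11141301013}$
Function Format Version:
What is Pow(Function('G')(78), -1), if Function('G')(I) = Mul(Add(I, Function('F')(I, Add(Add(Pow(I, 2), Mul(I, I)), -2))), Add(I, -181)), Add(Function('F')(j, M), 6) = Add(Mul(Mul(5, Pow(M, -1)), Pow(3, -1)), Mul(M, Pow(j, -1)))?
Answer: Rational(-474474, 11141301013) ≈ -4.2587e-5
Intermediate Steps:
Function('F')(j, M) = Add(-6, Mul(Rational(5, 3), Pow(M, -1)), Mul(M, Pow(j, -1))) (Function('F')(j, M) = Add(-6, Add(Mul(Mul(5, Pow(M, -1)), Pow(3, -1)), Mul(M, Pow(j, -1)))) = Add(-6, Add(Mul(Mul(5, Pow(M, -1)), Rational(1, 3)), Mul(M, Pow(j, -1)))) = Add(-6, Add(Mul(Rational(5, 3), Pow(M, -1)), Mul(M, Pow(j, -1)))) = Add(-6, Mul(Rational(5, 3), Pow(M, -1)), Mul(M, Pow(j, -1))))
Function('G')(I) = Mul(Add(-181, I), Add(-6, I, Mul(Rational(5, 3), Pow(Add(-2, Mul(2, Pow(I, 2))), -1)), Mul(Pow(I, -1), Add(-2, Mul(2, Pow(I, 2)))))) (Function('G')(I) = Mul(Add(I, Add(-6, Mul(Rational(5, 3), Pow(Add(Add(Pow(I, 2), Mul(I, I)), -2), -1)), Mul(Add(Add(Pow(I, 2), Mul(I, I)), -2), Pow(I, -1)))), Add(I, -181)) = Mul(Add(I, Add(-6, Mul(Rational(5, 3), Pow(Add(Add(Pow(I, 2), Pow(I, 2)), -2), -1)), Mul(Add(Add(Pow(I, 2), Pow(I, 2)), -2), Pow(I, -1)))), Add(-181, I)) = Mul(Add(I, Add(-6, Mul(Rational(5, 3), Pow(Add(Mul(2, Pow(I, 2)), -2), -1)), Mul(Add(Mul(2, Pow(I, 2)), -2), Pow(I, -1)))), Add(-181, I)) = Mul(Add(I, Add(-6, Mul(Rational(5, 3), Pow(Add(-2, Mul(2, Pow(I, 2))), -1)), Mul(Add(-2, Mul(2, Pow(I, 2))), Pow(I, -1)))), Add(-181, I)) = Mul(Add(I, Add(-6, Mul(Rational(5, 3), Pow(Add(-2, Mul(2, Pow(I, 2))), -1)), Mul(Pow(I, -1), Add(-2, Mul(2, Pow(I, 2)))))), Add(-181, I)) = Mul(Add(-6, I, Mul(Rational(5, 3), Pow(Add(-2, Mul(2, Pow(I, 2))), -1)), Mul(Pow(I, -1), Add(-2, Mul(2, Pow(I, 2))))), Add(-181, I)) = Mul(Add(-181, I), Add(-6, I, Mul(Rational(5, 3), Pow(Add(-2, Mul(2, Pow(I, 2))), -1)), Mul(Pow(I, -1), Add(-2, Mul(2, Pow(I, 2)))))))
Pow(Function('G')(78), -1) = Pow(Mul(Rational(1, 6), Pow(78, -1), Pow(Add(-1, Pow(78, 2)), -1), Add(-2172, Mul(-7409, 78), Mul(-3294, Pow(78, 4)), Mul(18, Pow(78, 5)), Mul(5471, Pow(78, 2)), Mul(6486, Pow(78, 3)))), -1) = Pow(Mul(Rational(1, 6), Rational(1, 78), Pow(Add(-1, 6084), -1), Add(-2172, -577902, Mul(-3294, 37015056), Mul(18, 2887174368), Mul(5471, 6084), Mul(6486, 474552))), -1) = Pow(Mul(Rational(1, 6), Rational(1, 78), Pow(6083, -1), Add(-2172, -577902, -121927594464, 51969138624, 33285564, 3077944272)), -1) = Pow(Mul(Rational(1, 6), Rational(1, 78), Rational(1, 6083), -66847806078), -1) = Pow(Rational(-11141301013, 474474), -1) = Rational(-474474, 11141301013)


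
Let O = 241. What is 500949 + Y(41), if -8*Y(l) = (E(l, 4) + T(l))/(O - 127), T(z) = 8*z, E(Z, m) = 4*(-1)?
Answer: 38072097/76 ≈ 5.0095e+5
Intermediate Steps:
E(Z, m) = -4
Y(l) = 1/228 - l/114 (Y(l) = -(-4 + 8*l)/(8*(241 - 127)) = -(-4 + 8*l)/(8*114) = -(-2/57 + 4*l/57)/8 = 1/228 - l/114)
500949 + Y(41) = 500949 + (1/228 - 1/114*41) = 500949 + (1/228 - 41/114) = 500949 - 27/76 = 38072097/76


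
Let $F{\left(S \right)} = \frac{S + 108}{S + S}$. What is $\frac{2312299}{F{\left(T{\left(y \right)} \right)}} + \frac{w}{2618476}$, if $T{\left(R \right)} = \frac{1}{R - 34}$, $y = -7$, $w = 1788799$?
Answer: $- \frac{12101479859475}{11591993252} \approx -1044.0$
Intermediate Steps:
$T{\left(R \right)} = \frac{1}{-34 + R}$
$F{\left(S \right)} = \frac{108 + S}{2 S}$
$\frac{2312299}{F{\left(T{\left(y \right)} \right)}} + \frac{w}{2618476} = \frac{2312299}{\frac{1}{2} \frac{1}{\frac{1}{-34 - 7}} \left(108 + \frac{1}{-34 - 7}\right)} + \frac{1788799}{2618476} = \frac{2312299}{\frac{1}{2} \frac{1}{\frac{1}{-41}} \left(108 + \frac{1}{-41}\right)} + 1788799 \cdot \frac{1}{2618476} = \frac{2312299}{\frac{1}{2} \frac{1}{- \frac{1}{41}} \left(108 - \frac{1}{41}\right)} + \frac{1788799}{2618476} = \frac{2312299}{\frac{1}{2} \left(-41\right) \frac{4427}{41}} + \frac{1788799}{2618476} = \frac{2312299}{- \frac{4427}{2}} + \frac{1788799}{2618476} = 2312299 \left(- \frac{2}{4427}\right) + \frac{1788799}{2618476} = - \frac{4624598}{4427} + \frac{1788799}{2618476} = - \frac{12101479859475}{11591993252}$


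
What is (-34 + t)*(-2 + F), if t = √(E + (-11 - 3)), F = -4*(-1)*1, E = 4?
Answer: -68 + 2*I*√10 ≈ -68.0 + 6.3246*I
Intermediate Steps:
F = 4 (F = 4*1 = 4)
t = I*√10 (t = √(4 + (-11 - 3)) = √(4 - 14) = √(-10) = I*√10 ≈ 3.1623*I)
(-34 + t)*(-2 + F) = (-34 + I*√10)*(-2 + 4) = (-34 + I*√10)*2 = -68 + 2*I*√10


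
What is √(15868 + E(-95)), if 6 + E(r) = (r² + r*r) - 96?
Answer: 2*√8454 ≈ 183.89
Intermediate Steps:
E(r) = -102 + 2*r² (E(r) = -6 + ((r² + r*r) - 96) = -6 + ((r² + r²) - 96) = -6 + (2*r² - 96) = -6 + (-96 + 2*r²) = -102 + 2*r²)
√(15868 + E(-95)) = √(15868 + (-102 + 2*(-95)²)) = √(15868 + (-102 + 2*9025)) = √(15868 + (-102 + 18050)) = √(15868 + 17948) = √33816 = 2*√8454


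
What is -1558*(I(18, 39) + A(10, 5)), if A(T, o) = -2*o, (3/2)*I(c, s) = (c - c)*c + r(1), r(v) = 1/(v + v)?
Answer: 45182/3 ≈ 15061.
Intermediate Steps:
r(v) = 1/(2*v)
I(c, s) = 1/3 (I(c, s) = 2*((c - c)*c + (1/2)/1)/3 = 2*(0*c + (1/2)*1)/3 = 2*(0 + 1/2)/3 = (2/3)*(1/2) = 1/3)
-1558*(I(18, 39) + A(10, 5)) = -1558*(1/3 - 2*5) = -1558*(1/3 - 10) = -1558*(-29/3) = 45182/3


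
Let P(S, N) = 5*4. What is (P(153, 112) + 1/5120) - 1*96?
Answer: -389119/5120 ≈ -76.000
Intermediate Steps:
P(S, N) = 20
(P(153, 112) + 1/5120) - 1*96 = (20 + 1/5120) - 1*96 = (20 + 1/5120) - 96 = 102401/5120 - 96 = -389119/5120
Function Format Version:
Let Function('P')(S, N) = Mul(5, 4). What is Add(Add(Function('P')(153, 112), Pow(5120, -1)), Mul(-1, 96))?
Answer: Rational(-389119, 5120) ≈ -76.000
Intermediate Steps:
Function('P')(S, N) = 20
Add(Add(Function('P')(153, 112), Pow(5120, -1)), Mul(-1, 96)) = Add(Add(20, Pow(5120, -1)), Mul(-1, 96)) = Add(Add(20, Rational(1, 5120)), -96) = Add(Rational(102401, 5120), -96) = Rational(-389119, 5120)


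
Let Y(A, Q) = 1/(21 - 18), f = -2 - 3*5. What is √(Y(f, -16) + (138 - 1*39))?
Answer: √894/3 ≈ 9.9666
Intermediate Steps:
f = -17 (f = -2 - 15 = -17)
Y(A, Q) = ⅓ (Y(A, Q) = 1/3 = ⅓)
√(Y(f, -16) + (138 - 1*39)) = √(⅓ + (138 - 1*39)) = √(⅓ + (138 - 39)) = √(⅓ + 99) = √(298/3) = √894/3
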